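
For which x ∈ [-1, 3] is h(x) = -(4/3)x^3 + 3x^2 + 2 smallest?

3

h'(x) = -4x^2 + 6x, which vanishes at x = 0 and x = 3/2.
Evaluating at the critical points and endpoints: h(-1) = 19/3; h(0) = 2; h(3/2) = 17/4; h(3) = -7.
So the minimum is h(3) = -7.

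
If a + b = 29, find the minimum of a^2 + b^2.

With a + b = 29, a^2 + b^2 = a^2 + (29 − a)^2.
The derivative 2a − 2(29 − a) = 4a − 58 vanishes at a = 29/2; second derivative 4 > 0, a minimum.
The minimum is 2·(29/2)^2 = 841/2.

841/2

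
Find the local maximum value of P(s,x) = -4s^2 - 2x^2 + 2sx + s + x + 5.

∂P/∂s = -8s + 2x + 1 = 0 and ∂P/∂x = 2s - 4x + 1 = 0, so (s, x) = (3/14, 5/14).
The Hessian has P_{ss} = -8, P_{xx} = -4, P_{sx} = 2, giving D = 28 > 0 with P_{ss} < 0, so the point is a local maximum.
P(3/14, 5/14) = 37/7.

37/7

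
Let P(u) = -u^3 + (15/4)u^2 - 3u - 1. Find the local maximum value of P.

0

Critical points: P'(u) = -3u^2 + (15/2)u - 3 vanishes at u = 1/2, 2.
P''(u) = -6u + 15/2. P''(1/2) = 9/2 > 0 ⇒ local minimum; P''(2) = -9/2 < 0 ⇒ local maximum.
The local maximum is P(2) = 0.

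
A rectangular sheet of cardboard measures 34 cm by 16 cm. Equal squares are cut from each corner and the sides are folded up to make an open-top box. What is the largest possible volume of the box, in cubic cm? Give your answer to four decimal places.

With cut size x, the volume is V(x) = x(34 − 2x)(16 − 2x) for 0 < x < 8.
V'(x) = 12x^2 − 200x + 544. Setting V'(x) = 0 gives x ≈ 3.4230 (the root in (0, 8)).
V''(x) = 24x − 200 is negative there, so this is the maximum; V ≈ 850.8473.

850.8473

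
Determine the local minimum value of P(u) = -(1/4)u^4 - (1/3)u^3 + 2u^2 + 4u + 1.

-11/12

Critical points: P'(u) = -u^3 - u^2 + 4u + 4 vanishes at u = -2, -1, 2.
Since P''(u) = -3u^2 - 2u + 4, we get P''(-2) = -4 < 0 ⇒ local maximum; P''(-1) = 3 > 0 ⇒ local minimum; P''(2) = -12 < 0 ⇒ local maximum.
So the local minimum value is P(-1) = -11/12.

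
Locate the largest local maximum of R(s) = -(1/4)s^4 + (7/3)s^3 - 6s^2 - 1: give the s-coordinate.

0

R'(s) = -s^3 + 7s^2 - 12s = 0 at s = 0, 3, 4.
Since R''(s) = -3s^2 + 14s - 12, we get R''(0) = -12 < 0 ⇒ local maximum; R''(3) = 3 > 0 ⇒ local minimum; R''(4) = -4 < 0 ⇒ local maximum.
So the largest local maximum value is R(0) = -1.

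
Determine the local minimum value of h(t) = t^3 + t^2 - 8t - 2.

-230/27

h'(t) = 3t^2 + 2t - 8. Setting h'(t) = 0 gives t ∈ {-2, 4/3}.
h''(t) = 6t + 2. h''(-2) = -10 < 0 ⇒ local maximum; h''(4/3) = 10 > 0 ⇒ local minimum.
The local minimum is h(4/3) = -230/27.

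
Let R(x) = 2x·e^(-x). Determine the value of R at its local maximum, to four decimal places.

By the product rule, R'(x) = (-2x + 2)·e^(-x). Since e^(-x) > 0, the only critical point is x = 1.
R''(1) has the same sign as -2 < 0, so this is a local maximum.
R(1) = (2)·e^(-1) ≈ 0.7358.

0.7358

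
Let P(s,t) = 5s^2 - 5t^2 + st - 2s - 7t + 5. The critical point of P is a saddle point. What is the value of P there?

716/101

∂P/∂s = 10s + t - 2 = 0 and ∂P/∂t = s - 10t - 7 = 0, so (s, t) = (27/101, -68/101).
The Hessian has P_{ss} = 10, P_{tt} = -10, P_{st} = 1, giving D = -101 < 0, so the point is a saddle point.
P(27/101, -68/101) = 716/101.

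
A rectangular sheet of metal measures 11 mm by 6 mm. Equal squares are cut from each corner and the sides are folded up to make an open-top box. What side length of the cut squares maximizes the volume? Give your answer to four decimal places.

With cut size x, the volume is V(x) = x(11 − 2x)(6 − 2x) for 0 < x < 3.
V'(x) = 12x^2 − 68x + 66. Setting V'(x) = 0 gives x ≈ 1.2434 (the root in (0, 3)).
V''(x) = 24x − 68 is negative there, so this is the maximum; V ≈ 37.1883.

1.2434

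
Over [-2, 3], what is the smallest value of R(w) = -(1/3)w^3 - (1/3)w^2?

-12

R'(w) = -w^2 - (2/3)w, which vanishes at w = -2/3 and w = 0.
Compare values at every candidate in [-2, 3]: R(-2) = 4/3; R(-2/3) = -4/81; R(0) = 0; R(3) = -12.
Hence the absolute minimum is -12 at w = 3.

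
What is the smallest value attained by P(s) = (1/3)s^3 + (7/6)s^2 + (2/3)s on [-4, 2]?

-16/3

P'(s) = s^2 + (7/3)s + 2/3, which vanishes at s = -2 and s = -1/3.
Candidates: P(-4) = -16/3; P(-2) = 2/3; P(-1/3) = -17/162; P(2) = 26/3.
The minimum over the interval is -16/3, attained at s = -4.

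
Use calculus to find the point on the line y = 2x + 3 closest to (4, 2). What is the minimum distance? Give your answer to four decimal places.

Minimize D(x)^2 = (x - 4)^2 + (2x + 1)^2.
d/dx[D^2] = 2(x - 4) + 2·2·(2x + 1) = 0 ⇒ x = 2/5.
Then y = 19/5 and the distance is √(81/5) ≈ 4.0249.

4.0249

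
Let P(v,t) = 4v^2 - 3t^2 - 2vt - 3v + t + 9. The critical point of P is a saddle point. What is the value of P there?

439/52

∂P/∂v = 8v - 2t - 3 = 0 and ∂P/∂t = -2v - 6t + 1 = 0, so (v, t) = (5/13, 1/26).
The Hessian has P_{vv} = 8, P_{tt} = -6, P_{vt} = -2, giving D = -52 < 0, so the point is a saddle point.
P(5/13, 1/26) = 439/52.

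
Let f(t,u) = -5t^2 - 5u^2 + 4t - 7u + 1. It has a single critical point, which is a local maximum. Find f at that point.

∂f/∂t = -10t + 4 = 0 and ∂f/∂u = -10u - 7 = 0, so (t, u) = (2/5, -7/10).
The Hessian has f_{tt} = -10, f_{uu} = -10, f_{tu} = 0, giving D = 100 > 0 with f_{tt} < 0, so the point is a local maximum.
f(2/5, -7/10) = 17/4.

17/4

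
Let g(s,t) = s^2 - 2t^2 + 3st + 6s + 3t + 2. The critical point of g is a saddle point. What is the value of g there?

-83/17

∂g/∂s = 2s + 3t + 6 = 0 and ∂g/∂t = 3s - 4t + 3 = 0, so (s, t) = (-33/17, -12/17).
The Hessian has g_{ss} = 2, g_{tt} = -4, g_{st} = 3, giving D = -17 < 0, so the point is a saddle point.
g(-33/17, -12/17) = -83/17.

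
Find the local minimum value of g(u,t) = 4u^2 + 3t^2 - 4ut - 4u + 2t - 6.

∂g/∂u = 8u - 4t - 4 = 0 and ∂g/∂t = -4u + 6t + 2 = 0, so (u, t) = (1/2, 0).
The Hessian has g_{uu} = 8, g_{tt} = 6, g_{ut} = -4, giving D = 32 > 0 with g_{uu} > 0, so the point is a local minimum.
g(1/2, 0) = -7.

-7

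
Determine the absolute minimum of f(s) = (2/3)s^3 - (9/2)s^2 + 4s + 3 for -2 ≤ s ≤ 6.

-85/3

f'(s) = 2s^2 - 9s + 4, which vanishes at s = 1/2 and s = 4.
Evaluating at the critical points and endpoints: f(-2) = -85/3, f(1/2) = 95/24, f(4) = -31/3, f(6) = 9.
The minimum over the interval is -85/3, attained at s = -2.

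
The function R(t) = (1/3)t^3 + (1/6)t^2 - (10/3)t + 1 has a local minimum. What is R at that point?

-413/162

R'(t) = t^2 + (1/3)t - 10/3. Setting R'(t) = 0 gives t ∈ {-2, 5/3}.
R''(t) = 2t + 1/3. R''(-2) = -11/3 < 0 ⇒ local maximum; R''(5/3) = 11/3 > 0 ⇒ local minimum.
So the local minimum value is R(5/3) = -413/162.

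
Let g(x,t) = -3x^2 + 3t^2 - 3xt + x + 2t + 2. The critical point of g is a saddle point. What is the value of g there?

29/15

∂g/∂x = -6x - 3t + 1 = 0 and ∂g/∂t = -3x + 6t + 2 = 0, so (x, t) = (4/15, -1/5).
The Hessian has g_{xx} = -6, g_{tt} = 6, g_{xt} = -3, giving D = -45 < 0, so the point is a saddle point.
g(4/15, -1/5) = 29/15.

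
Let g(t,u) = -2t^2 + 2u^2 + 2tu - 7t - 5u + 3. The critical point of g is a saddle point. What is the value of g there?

19/10

∂g/∂t = -4t + 2u - 7 = 0 and ∂g/∂u = 2t + 4u - 5 = 0, so (t, u) = (-9/10, 17/10).
The Hessian has g_{tt} = -4, g_{uu} = 4, g_{tu} = 2, giving D = -20 < 0, so the point is a saddle point.
g(-9/10, 17/10) = 19/10.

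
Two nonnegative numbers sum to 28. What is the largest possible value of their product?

196

With x + y = 28, the product is P(x) = x(28 − x).
P'(x) = 28 − 2x = 0 gives x = 14; P'' = −2 < 0, so this is the maximum.
P = 14·14 = 196.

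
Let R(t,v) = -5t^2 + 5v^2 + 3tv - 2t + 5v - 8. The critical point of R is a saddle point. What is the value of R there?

-947/109

∂R/∂t = -10t + 3v - 2 = 0 and ∂R/∂v = 3t + 10v + 5 = 0, so (t, v) = (-35/109, -44/109).
The Hessian has R_{tt} = -10, R_{vv} = 10, R_{tv} = 3, giving D = -109 < 0, so the point is a saddle point.
R(-35/109, -44/109) = -947/109.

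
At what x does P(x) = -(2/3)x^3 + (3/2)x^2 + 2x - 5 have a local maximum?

2

P'(x) = -2x^2 + 3x + 2 = 0 at x = -1/2, 2.
Second-derivative test with P''(x) = -4x + 3: P''(-1/2) = 5 > 0 ⇒ local minimum; P''(2) = -5 < 0 ⇒ local maximum.
So the local maximum value is P(2) = -1/3.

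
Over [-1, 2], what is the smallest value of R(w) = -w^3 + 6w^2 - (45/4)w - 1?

Differentiating, R'(w) = -3w^2 + 12w - 45/4; whose only zero in [-1, 2] is w = 3/2.
Candidates: R(-1) = 69/4,  R(3/2) = -31/4,  R(2) = -15/2.
The minimum over the interval is -31/4, attained at w = 3/2.

-31/4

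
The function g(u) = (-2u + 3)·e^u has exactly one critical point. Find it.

Differentiating with the product rule gives g'(u) = (-2u + 1)·e^u. Since e^u > 0, the only critical point is u = 1/2.
g''(1/2) has the same sign as -2 < 0, so this is a local maximum.
g(1/2) = (2)·e^(1/2) ≈ 3.2974.

1/2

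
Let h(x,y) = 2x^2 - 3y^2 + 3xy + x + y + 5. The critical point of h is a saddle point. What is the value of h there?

161/33

∂h/∂x = 4x + 3y + 1 = 0 and ∂h/∂y = 3x - 6y + 1 = 0, so (x, y) = (-3/11, 1/33).
The Hessian has h_{xx} = 4, h_{yy} = -6, h_{xy} = 3, giving D = -33 < 0, so the point is a saddle point.
h(-3/11, 1/33) = 161/33.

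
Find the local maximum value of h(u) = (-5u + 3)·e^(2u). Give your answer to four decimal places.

By the product rule, h'(u) = (-10u + 1)·e^(2u). Since e^(2u) > 0, the only critical point is u = 1/10.
h''(1/10) has the same sign as -10 < 0, so this is a local maximum.
h(1/10) = (5/2)·e^(1/5) ≈ 3.0535.

3.0535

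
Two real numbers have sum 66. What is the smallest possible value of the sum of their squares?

With a + b = 66, a^2 + b^2 = a^2 + (66 − a)^2.
The derivative 2a − 2(66 − a) = 4a − 132 vanishes at a = 33; second derivative 4 > 0, a minimum.
The minimum is 2·(33)^2 = 2178.

2178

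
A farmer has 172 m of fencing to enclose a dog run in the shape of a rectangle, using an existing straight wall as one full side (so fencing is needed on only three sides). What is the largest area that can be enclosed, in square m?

Let the sides perpendicular to the wall have length x and the parallel side y, so 2x + y = 172 and the area is A = xy = x(172 − 2x).
A'(x) = 172 − 4x = 0 gives x = 43, and A''(x) = −4 < 0 confirms a maximum.
Then y = 172 − 2·43 = 86 and A = 3698.

3698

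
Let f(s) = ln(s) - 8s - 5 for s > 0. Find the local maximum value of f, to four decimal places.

-8.0794

f'(s) = 1/s − 8 = 0 gives s = 1/8.
f''(s) = -1/s², which is negative for s > 0, so this is a local maximum.
f(1/8) = 1·ln(1/8) - 1 - 5 ≈ -8.0794.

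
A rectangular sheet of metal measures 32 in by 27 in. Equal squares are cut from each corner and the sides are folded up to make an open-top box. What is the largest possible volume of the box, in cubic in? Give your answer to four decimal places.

1871.0932

With cut size x, the volume is V(x) = x(32 − 2x)(27 − 2x) for 0 < x < 13.5.
V'(x) = 12x^2 − 236x + 864. Setting V'(x) = 0 gives x ≈ 4.8640 (the root in (0, 13.5)).
V''(x) = 24x − 236 is negative there, so this is the maximum; V ≈ 1871.0932.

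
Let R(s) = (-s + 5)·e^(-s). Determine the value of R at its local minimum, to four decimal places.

By the product rule, R'(s) = (s - 6)·e^(-s). Since e^(-s) > 0, the only critical point is s = 6.
R''(6) has the same sign as 1 > 0, so this is a local minimum.
R(6) = (-1)·e^(-6) ≈ -0.0025.

-0.0025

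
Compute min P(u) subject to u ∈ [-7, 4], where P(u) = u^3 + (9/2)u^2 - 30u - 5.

The derivative is 3u^2 + 9u - 30, which vanishes at u = -5 and u = 2.
Candidates: P(-7) = 165/2; P(-5) = 265/2; P(2) = -39; P(4) = 11.
So the minimum is P(2) = -39.

-39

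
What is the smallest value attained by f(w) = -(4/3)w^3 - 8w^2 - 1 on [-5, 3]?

The derivative is -4w^2 - 16w, which vanishes at w = -4 and w = 0.
Evaluating at the critical points and endpoints: f(-5) = -103/3, f(-4) = -131/3, f(0) = -1, f(3) = -109.
So the minimum is f(3) = -109.

-109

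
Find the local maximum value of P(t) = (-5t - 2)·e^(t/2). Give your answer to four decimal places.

3.0119

By the product rule, P'(t) = (-(5/2)t - 6)·e^(t/2). Since e^(t/2) > 0, the only critical point is t = -12/5.
P''(-12/5) has the same sign as -5/2 < 0, so this is a local maximum.
P(-12/5) = (10)·e^(-6/5) ≈ 3.0119.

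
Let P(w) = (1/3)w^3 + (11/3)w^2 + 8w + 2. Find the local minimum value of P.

-238/81

P'(w) = w^2 + (22/3)w + 8 = 0 at w = -6, -4/3.
Second-derivative test with P''(w) = 2w + 22/3: P''(-6) = -14/3 < 0 ⇒ local maximum; P''(-4/3) = 14/3 > 0 ⇒ local minimum.
The local minimum is P(-4/3) = -238/81.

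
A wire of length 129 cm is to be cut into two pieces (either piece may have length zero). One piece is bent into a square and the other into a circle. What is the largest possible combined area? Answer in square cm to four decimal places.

Let x be the length used for the square. Square side x/4; circle radius (129−x)/(2π).
A(x) = (x/4)² + π·((129−x)/(2π))² = x²/16 + (129−x)²/(4π) for 0 ≤ x ≤ 129. A'(x) = x/8 − (129−x)/(2π) = 0 gives x = 4·129/(π+4) ≈ 72.2528.
A'' > 0, so the interior critical point is a minimum; the maximum is at an endpoint. A(0) = 1324.2487 and A(129) = 1040.0625, so the largest area is 1324.2487.

1324.2487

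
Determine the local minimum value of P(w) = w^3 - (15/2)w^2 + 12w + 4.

-4

P'(w) = 3w^2 - 15w + 12 = 0 at w = 1, 4.
Since P''(w) = 6w - 15, we get P''(1) = -9 < 0 ⇒ local maximum; P''(4) = 9 > 0 ⇒ local minimum.
The local minimum is P(4) = -4.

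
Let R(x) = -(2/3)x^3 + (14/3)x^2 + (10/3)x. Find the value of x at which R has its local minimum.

Critical points: R'(x) = -2x^2 + (28/3)x + 10/3 vanishes at x = -1/3, 5.
R''(x) = -4x + 28/3. R''(-1/3) = 32/3 > 0 ⇒ local minimum; R''(5) = -32/3 < 0 ⇒ local maximum.
The local minimum is R(-1/3) = -46/81.

-1/3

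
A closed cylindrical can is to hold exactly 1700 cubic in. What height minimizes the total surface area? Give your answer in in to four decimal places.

12.9356

With radius r and height h, πr²h = 1700 so h = 1700/(πr²), and S(r) = 2πr² + 2πrh = 2πr² + 2·1700/r.
S'(r) = 4πr − 2·1700/r² = 0 ⇒ r³ = 1700/(2π), so r ≈ 6.4678 and h = 2r ≈ 12.9356.
S''(r) = 4π + 4·1700/r³ > 0, so this is the minimum; S ≈ 788.5220.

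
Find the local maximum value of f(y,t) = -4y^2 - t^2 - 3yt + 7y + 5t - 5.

9/7

∂f/∂y = -8y - 3t + 7 = 0 and ∂f/∂t = -3y - 2t + 5 = 0, so (y, t) = (-1/7, 19/7).
The Hessian has f_{yy} = -8, f_{tt} = -2, f_{yt} = -3, giving D = 7 > 0 with f_{yy} < 0, so the point is a local maximum.
f(-1/7, 19/7) = 9/7.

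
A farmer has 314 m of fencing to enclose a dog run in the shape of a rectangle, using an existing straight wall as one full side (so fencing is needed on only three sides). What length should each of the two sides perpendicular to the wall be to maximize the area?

Let the sides perpendicular to the wall have length x and the parallel side y, so 2x + y = 314 and the area is A = xy = x(314 − 2x).
A'(x) = 314 − 4x = 0 gives x = 157/2, and A''(x) = −4 < 0 confirms a maximum.
Then y = 314 − 2·157/2 = 157 and A = 24649/2.

157/2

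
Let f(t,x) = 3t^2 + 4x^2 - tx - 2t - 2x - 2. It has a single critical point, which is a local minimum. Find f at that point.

∂f/∂t = 6t - x - 2 = 0 and ∂f/∂x = -t + 8x - 2 = 0, so (t, x) = (18/47, 14/47).
The Hessian has f_{tt} = 6, f_{xx} = 8, f_{tx} = -1, giving D = 47 > 0 with f_{tt} > 0, so the point is a local minimum.
f(18/47, 14/47) = -126/47.

-126/47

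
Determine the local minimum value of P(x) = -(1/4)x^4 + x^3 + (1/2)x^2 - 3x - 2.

P'(x) = -x^3 + 3x^2 + x - 3. Setting P'(x) = 0 gives x ∈ {-1, 1, 3}.
Since P''(x) = -3x^2 + 6x + 1, we get P''(-1) = -8 < 0 ⇒ local maximum; P''(1) = 4 > 0 ⇒ local minimum; P''(3) = -8 < 0 ⇒ local maximum.
The local minimum is P(1) = -15/4.

-15/4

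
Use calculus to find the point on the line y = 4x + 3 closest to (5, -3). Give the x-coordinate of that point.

Minimize D(x)^2 = (x - 5)^2 + (4x + 6)^2.
d/dx[D^2] = 2(x - 5) + 2·4·(4x + 6) = 0 ⇒ x = -19/17.
Then y = -25/17 and the distance is √(676/17) ≈ 6.3059.

-19/17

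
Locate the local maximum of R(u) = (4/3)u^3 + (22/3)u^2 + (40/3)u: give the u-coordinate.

R'(u) = 4u^2 + (44/3)u + 40/3 = 0 at u = -2, -5/3.
Second-derivative test with R''(u) = 8u + 44/3: R''(-2) = -4/3 < 0 ⇒ local maximum; R''(-5/3) = 4/3 > 0 ⇒ local minimum.
So the local maximum value is R(-2) = -8.

-2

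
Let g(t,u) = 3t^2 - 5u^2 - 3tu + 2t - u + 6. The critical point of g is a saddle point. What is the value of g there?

17/3

∂g/∂t = 6t - 3u + 2 = 0 and ∂g/∂u = -3t - 10u - 1 = 0, so (t, u) = (-1/3, 0).
The Hessian has g_{tt} = 6, g_{uu} = -10, g_{tu} = -3, giving D = -69 < 0, so the point is a saddle point.
g(-1/3, 0) = 17/3.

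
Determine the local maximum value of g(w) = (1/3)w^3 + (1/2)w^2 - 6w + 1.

g'(w) = w^2 + w - 6 = 0 at w = -3, 2.
Since g''(w) = 2w + 1, we get g''(-3) = -5 < 0 ⇒ local maximum; g''(2) = 5 > 0 ⇒ local minimum.
So the local maximum value is g(-3) = 29/2.

29/2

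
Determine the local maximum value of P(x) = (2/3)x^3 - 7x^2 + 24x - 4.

Critical points: P'(x) = 2x^2 - 14x + 24 vanishes at x = 3, 4.
Since P''(x) = 4x - 14, we get P''(3) = -2 < 0 ⇒ local maximum; P''(4) = 2 > 0 ⇒ local minimum.
Thus P has its local maximum at x = 3, with value 23.

23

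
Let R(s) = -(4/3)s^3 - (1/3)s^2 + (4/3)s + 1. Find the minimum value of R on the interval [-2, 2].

The derivative is -4s^2 - (2/3)s + 4/3, which vanishes at s = -2/3 and s = 1/2.
Candidates: R(-2) = 23/3,  R(-2/3) = 29/81,  R(1/2) = 17/12,  R(2) = -25/3.
The minimum over the interval is -25/3, attained at s = 2.

-25/3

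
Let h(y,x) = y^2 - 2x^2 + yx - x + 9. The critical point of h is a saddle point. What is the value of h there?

82/9

∂h/∂y = 2y + x = 0 and ∂h/∂x = y - 4x - 1 = 0, so (y, x) = (1/9, -2/9).
The Hessian has h_{yy} = 2, h_{xx} = -4, h_{yx} = 1, giving D = -9 < 0, so the point is a saddle point.
h(1/9, -2/9) = 82/9.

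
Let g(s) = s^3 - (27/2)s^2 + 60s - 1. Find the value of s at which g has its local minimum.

Critical points: g'(s) = 3s^2 - 27s + 60 vanishes at s = 4, 5.
Second-derivative test with g''(s) = 6s - 27: g''(4) = -3 < 0 ⇒ local maximum; g''(5) = 3 > 0 ⇒ local minimum.
Thus g has its local minimum at s = 5, with value 173/2.

5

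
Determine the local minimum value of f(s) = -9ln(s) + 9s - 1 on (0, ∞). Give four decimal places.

f'(s) = -9/s + 9 = 0 gives s = 1.
f''(s) = 9/s², which is positive for s > 0, so this is a local minimum.
f(1) = -9·ln(1) + 9 - 1 ≈ 8.0000.

8.0000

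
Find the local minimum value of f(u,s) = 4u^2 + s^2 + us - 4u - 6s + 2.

-106/15

∂f/∂u = 8u + s - 4 = 0 and ∂f/∂s = u + 2s - 6 = 0, so (u, s) = (2/15, 44/15).
The Hessian has f_{uu} = 8, f_{ss} = 2, f_{us} = 1, giving D = 15 > 0 with f_{uu} > 0, so the point is a local minimum.
f(2/15, 44/15) = -106/15.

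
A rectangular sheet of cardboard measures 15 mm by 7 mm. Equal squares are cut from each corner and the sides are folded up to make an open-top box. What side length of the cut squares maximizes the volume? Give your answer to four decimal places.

1.5000

With cut size x, the volume is V(x) = x(15 − 2x)(7 − 2x) for 0 < x < 3.5.
V'(x) = 12x^2 − 88x + 105. Setting V'(x) = 0 gives x ≈ 1.5000 (the root in (0, 3.5)).
V''(x) = 24x − 88 is negative there, so this is the maximum; V ≈ 72.0000.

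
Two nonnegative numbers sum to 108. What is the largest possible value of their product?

With x + y = 108, the product is P(x) = x(108 − x).
P'(x) = 108 − 2x = 0 gives x = 54; P'' = −2 < 0, so this is the maximum.
P = 54·54 = 2916.

2916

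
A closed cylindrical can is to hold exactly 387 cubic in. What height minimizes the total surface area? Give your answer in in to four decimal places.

With radius r and height h, πr²h = 387 so h = 387/(πr²), and S(r) = 2πr² + 2πrh = 2πr² + 2·387/r.
S'(r) = 4πr − 2·387/r² = 0 ⇒ r³ = 387/(2π), so r ≈ 3.9492 and h = 2r ≈ 7.8984.
S''(r) = 4π + 4·387/r³ > 0, so this is the minimum; S ≈ 293.9828.

7.8984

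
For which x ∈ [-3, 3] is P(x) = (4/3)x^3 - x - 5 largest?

3

P'(x) = 4x^2 - 1, which vanishes at x = -1/2 and x = 1/2.
Evaluating at the critical points and endpoints: P(-3) = -38,  P(-1/2) = -14/3,  P(1/2) = -16/3,  P(3) = 28.
So the maximum is P(3) = 28.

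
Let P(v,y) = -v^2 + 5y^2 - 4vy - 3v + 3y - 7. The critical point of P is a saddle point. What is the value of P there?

-7

∂P/∂v = -2v - 4y - 3 = 0 and ∂P/∂y = -4v + 10y + 3 = 0, so (v, y) = (-1/2, -1/2).
The Hessian has P_{vv} = -2, P_{yy} = 10, P_{vy} = -4, giving D = -36 < 0, so the point is a saddle point.
P(-1/2, -1/2) = -7.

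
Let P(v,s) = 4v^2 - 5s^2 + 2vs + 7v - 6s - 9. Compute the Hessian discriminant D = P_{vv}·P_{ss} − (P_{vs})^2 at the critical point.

∂P/∂v = 8v + 2s + 7 = 0 and ∂P/∂s = 2v - 10s - 6 = 0, so (v, s) = (-29/42, -31/42).
The Hessian has P_{vv} = 8, P_{ss} = -10, P_{vs} = 2, giving D = -84 < 0, so the point is a saddle point.
D = (8)·(-10) − (2)^2 = -84.

-84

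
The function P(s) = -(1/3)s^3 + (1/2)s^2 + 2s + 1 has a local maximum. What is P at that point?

13/3

P'(s) = -s^2 + s + 2 = 0 at s = -1, 2.
P''(s) = -2s + 1. P''(-1) = 3 > 0 ⇒ local minimum; P''(2) = -3 < 0 ⇒ local maximum.
So the local maximum value is P(2) = 13/3.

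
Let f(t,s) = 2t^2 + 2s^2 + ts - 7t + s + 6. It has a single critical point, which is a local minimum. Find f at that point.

-17/15

∂f/∂t = 4t + s - 7 = 0 and ∂f/∂s = t + 4s + 1 = 0, so (t, s) = (29/15, -11/15).
The Hessian has f_{tt} = 4, f_{ss} = 4, f_{ts} = 1, giving D = 15 > 0 with f_{tt} > 0, so the point is a local minimum.
f(29/15, -11/15) = -17/15.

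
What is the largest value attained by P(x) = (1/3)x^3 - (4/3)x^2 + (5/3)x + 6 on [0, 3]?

8

The derivative is x^2 - (8/3)x + 5/3, which vanishes at x = 1 and x = 5/3.
Compare values at every candidate in [0, 3]: P(0) = 6,  P(1) = 20/3,  P(5/3) = 536/81,  P(3) = 8.
The maximum over the interval is 8, attained at x = 3.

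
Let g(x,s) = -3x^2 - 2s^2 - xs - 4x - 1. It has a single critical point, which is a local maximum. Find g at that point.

9/23

∂g/∂x = -6x - s - 4 = 0 and ∂g/∂s = -x - 4s = 0, so (x, s) = (-16/23, 4/23).
The Hessian has g_{xx} = -6, g_{ss} = -4, g_{xs} = -1, giving D = 23 > 0 with g_{xx} < 0, so the point is a local maximum.
g(-16/23, 4/23) = 9/23.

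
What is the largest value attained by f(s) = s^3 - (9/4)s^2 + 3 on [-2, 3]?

Differentiating, f'(s) = 3s^2 - (9/2)s; which vanishes at s = 0 and s = 3/2.
Compare values at every candidate in [-2, 3]: f(-2) = -14; f(0) = 3; f(3/2) = 21/16; f(3) = 39/4.
So the maximum is f(3) = 39/4.

39/4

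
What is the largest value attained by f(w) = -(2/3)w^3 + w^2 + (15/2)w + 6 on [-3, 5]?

247/12

f'(w) = -2w^2 + 2w + 15/2, which vanishes at w = -3/2 and w = 5/2.
Evaluating at the critical points and endpoints: f(-3) = 21/2,  f(-3/2) = -3/4,  f(5/2) = 247/12,  f(5) = -89/6.
Hence the absolute maximum is 247/12 at w = 5/2.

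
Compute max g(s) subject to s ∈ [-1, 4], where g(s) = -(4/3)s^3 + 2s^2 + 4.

Differentiating, g'(s) = -4s^2 + 4s; which vanishes at s = 0 and s = 1.
Compare values at every candidate in [-1, 4]: g(-1) = 22/3,  g(0) = 4,  g(1) = 14/3,  g(4) = -148/3.
The maximum over the interval is 22/3, attained at s = -1.

22/3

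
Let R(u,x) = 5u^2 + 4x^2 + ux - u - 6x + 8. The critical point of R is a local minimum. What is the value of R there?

454/79

∂R/∂u = 10u + x - 1 = 0 and ∂R/∂x = u + 8x - 6 = 0, so (u, x) = (2/79, 59/79).
The Hessian has R_{uu} = 10, R_{xx} = 8, R_{ux} = 1, giving D = 79 > 0 with R_{uu} > 0, so the point is a local minimum.
R(2/79, 59/79) = 454/79.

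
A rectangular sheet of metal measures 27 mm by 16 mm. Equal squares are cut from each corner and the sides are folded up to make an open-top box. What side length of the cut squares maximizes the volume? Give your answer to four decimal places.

With cut size x, the volume is V(x) = x(27 − 2x)(16 − 2x) for 0 < x < 8.
V'(x) = 12x^2 − 172x + 432. Setting V'(x) = 0 gives x ≈ 3.2473 (the root in (0, 8)).
V''(x) = 24x − 172 is negative there, so this is the maximum; V ≈ 632.9378.

3.2473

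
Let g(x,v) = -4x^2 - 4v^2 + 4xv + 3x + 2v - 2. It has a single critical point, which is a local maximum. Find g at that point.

-5/12

∂g/∂x = -8x + 4v + 3 = 0 and ∂g/∂v = 4x - 8v + 2 = 0, so (x, v) = (2/3, 7/12).
The Hessian has g_{xx} = -8, g_{vv} = -8, g_{xv} = 4, giving D = 48 > 0 with g_{xx} < 0, so the point is a local maximum.
g(2/3, 7/12) = -5/12.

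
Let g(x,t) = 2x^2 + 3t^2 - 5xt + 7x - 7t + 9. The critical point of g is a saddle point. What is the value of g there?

∂g/∂x = 4x - 5t + 7 = 0 and ∂g/∂t = -5x + 6t - 7 = 0, so (x, t) = (7, 7).
The Hessian has g_{xx} = 4, g_{tt} = 6, g_{xt} = -5, giving D = -1 < 0, so the point is a saddle point.
g(7, 7) = 9.

9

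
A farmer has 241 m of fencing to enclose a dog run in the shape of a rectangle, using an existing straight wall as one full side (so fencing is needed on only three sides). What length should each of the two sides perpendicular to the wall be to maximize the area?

Let the sides perpendicular to the wall have length x and the parallel side y, so 2x + y = 241 and the area is A = xy = x(241 − 2x).
A'(x) = 241 − 4x = 0 gives x = 241/4, and A''(x) = −4 < 0 confirms a maximum.
Then y = 241 − 2·241/4 = 241/2 and A = 58081/8.

241/4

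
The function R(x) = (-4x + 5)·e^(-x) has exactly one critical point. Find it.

By the product rule, R'(x) = (4x - 9)·e^(-x). Since e^(-x) > 0, the only critical point is x = 9/4.
R''(9/4) has the same sign as 4 > 0, so this is a local minimum.
R(9/4) = (-4)·e^(-9/4) ≈ -0.4216.

9/4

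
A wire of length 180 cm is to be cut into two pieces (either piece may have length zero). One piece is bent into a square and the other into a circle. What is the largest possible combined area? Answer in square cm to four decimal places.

2578.3101

Let x be the length used for the square. Square side x/4; circle radius (180−x)/(2π).
A(x) = (x/4)² + π·((180−x)/(2π))² = x²/16 + (180−x)²/(4π) for 0 ≤ x ≤ 180. A'(x) = x/8 − (180−x)/(2π) = 0 gives x = 4·180/(π+4) ≈ 100.8178.
A'' > 0, so the interior critical point is a minimum; the maximum is at an endpoint. A(0) = 2578.3101 and A(180) = 2025.0000, so the largest area is 2578.3101.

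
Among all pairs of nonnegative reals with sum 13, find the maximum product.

169/4

With x + y = 13, the product is P(x) = x(13 − x).
P'(x) = 13 − 2x = 0 gives x = 13/2; P'' = −2 < 0, so this is the maximum.
P = 13/2·13/2 = 169/4.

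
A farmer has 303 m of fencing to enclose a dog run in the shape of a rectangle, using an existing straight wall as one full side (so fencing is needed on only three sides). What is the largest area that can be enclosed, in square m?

Let the sides perpendicular to the wall have length x and the parallel side y, so 2x + y = 303 and the area is A = xy = x(303 − 2x).
A'(x) = 303 − 4x = 0 gives x = 303/4, and A''(x) = −4 < 0 confirms a maximum.
Then y = 303 − 2·303/4 = 303/2 and A = 91809/8.

91809/8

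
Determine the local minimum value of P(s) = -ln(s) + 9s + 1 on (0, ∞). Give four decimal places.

4.1972

P'(s) = -1/s + 9 = 0 gives s = 1/9.
P''(s) = 1/s², which is positive for s > 0, so this is a local minimum.
P(1/9) = -1·ln(1/9) + 1 + 1 ≈ 4.1972.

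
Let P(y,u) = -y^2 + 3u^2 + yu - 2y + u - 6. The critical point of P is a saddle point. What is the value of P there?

-5

∂P/∂y = -2y + u - 2 = 0 and ∂P/∂u = y + 6u + 1 = 0, so (y, u) = (-1, 0).
The Hessian has P_{yy} = -2, P_{uu} = 6, P_{yu} = 1, giving D = -13 < 0, so the point is a saddle point.
P(-1, 0) = -5.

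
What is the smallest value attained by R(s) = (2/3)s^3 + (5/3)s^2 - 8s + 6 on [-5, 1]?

R'(s) = 2s^2 + (10/3)s - 8, whose only zero in [-5, 1] is s = -3.
Compare values at every candidate in [-5, 1]: R(-5) = 13/3,  R(-3) = 27,  R(1) = 1/3.
The minimum over the interval is 1/3, attained at s = 1.

1/3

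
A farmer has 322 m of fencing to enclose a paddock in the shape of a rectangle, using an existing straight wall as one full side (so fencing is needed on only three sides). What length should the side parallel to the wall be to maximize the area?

Let the sides perpendicular to the wall have length x and the parallel side y, so 2x + y = 322 and the area is A = xy = x(322 − 2x).
A'(x) = 322 − 4x = 0 gives x = 161/2, and A''(x) = −4 < 0 confirms a maximum.
Then y = 322 − 2·161/2 = 161 and A = 25921/2.

161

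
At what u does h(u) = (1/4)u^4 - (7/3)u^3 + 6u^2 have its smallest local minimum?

h'(u) = u^3 - 7u^2 + 12u. Setting h'(u) = 0 gives u ∈ {0, 3, 4}.
Second-derivative test with h''(u) = 3u^2 - 14u + 12: h''(0) = 12 > 0 ⇒ local minimum; h''(3) = -3 < 0 ⇒ local maximum; h''(4) = 4 > 0 ⇒ local minimum.
So the smallest local minimum value is h(0) = 0.

0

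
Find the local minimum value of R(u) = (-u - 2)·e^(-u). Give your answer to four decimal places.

By the product rule, R'(u) = (u + 1)·e^(-u). Since e^(-u) > 0, the only critical point is u = -1.
R''(-1) has the same sign as 1 > 0, so this is a local minimum.
R(-1) = (-1)·e^(1) ≈ -2.7183.

-2.7183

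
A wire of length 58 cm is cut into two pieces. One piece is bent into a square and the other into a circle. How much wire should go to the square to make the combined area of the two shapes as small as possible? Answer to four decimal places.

Let x be the length used for the square. Square side x/4; circle radius (58−x)/(2π).
A(x) = (x/4)² + π·((58−x)/(2π))² = x²/16 + (58−x)²/(4π) for 0 ≤ x ≤ 58. A'(x) = x/8 − (58−x)/(2π) = 0 gives x = 4·58/(π+4) ≈ 32.4858.
A'' = 1/8 + 1/(2π) > 0, so this gives the minimum combined area; x ≈ 32.4858 cm to the square.

32.4858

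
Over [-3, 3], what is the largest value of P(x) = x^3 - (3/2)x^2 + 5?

37/2

The derivative is 3x^2 - 3x, which vanishes at x = 0 and x = 1.
Compare values at every candidate in [-3, 3]: P(-3) = -71/2; P(0) = 5; P(1) = 9/2; P(3) = 37/2.
Hence the absolute maximum is 37/2 at x = 3.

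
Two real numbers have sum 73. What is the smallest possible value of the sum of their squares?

With a + b = 73, a^2 + b^2 = a^2 + (73 − a)^2.
The derivative 2a − 2(73 − a) = 4a − 146 vanishes at a = 73/2; second derivative 4 > 0, a minimum.
The minimum is 2·(73/2)^2 = 5329/2.

5329/2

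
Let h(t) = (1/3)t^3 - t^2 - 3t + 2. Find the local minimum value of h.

h'(t) = t^2 - 2t - 3 = 0 at t = -1, 3.
h''(t) = 2t - 2. h''(-1) = -4 < 0 ⇒ local maximum; h''(3) = 4 > 0 ⇒ local minimum.
So the local minimum value is h(3) = -7.

-7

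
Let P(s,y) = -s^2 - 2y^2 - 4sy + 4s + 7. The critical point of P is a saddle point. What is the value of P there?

∂P/∂s = -2s - 4y + 4 = 0 and ∂P/∂y = -4s - 4y = 0, so (s, y) = (-2, 2).
The Hessian has P_{ss} = -2, P_{yy} = -4, P_{sy} = -4, giving D = -8 < 0, so the point is a saddle point.
P(-2, 2) = 3.

3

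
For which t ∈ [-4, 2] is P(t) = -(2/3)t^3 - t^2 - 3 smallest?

The derivative is -2t^2 - 2t, which vanishes at t = -1 and t = 0.
Compare values at every candidate in [-4, 2]: P(-4) = 71/3,  P(-1) = -10/3,  P(0) = -3,  P(2) = -37/3.
Hence the absolute minimum is -37/3 at t = 2.

2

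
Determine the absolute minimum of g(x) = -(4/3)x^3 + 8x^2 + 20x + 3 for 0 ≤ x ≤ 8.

-23/3

Differentiating, g'(x) = -4x^2 + 16x + 20; whose only zero in [0, 8] is x = 5.
Evaluating at the critical points and endpoints: g(0) = 3,  g(5) = 409/3,  g(8) = -23/3.
The minimum over the interval is -23/3, attained at x = 8.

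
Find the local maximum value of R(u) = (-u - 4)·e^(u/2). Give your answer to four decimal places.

R'(u) = (-1)·e^(u/2) + (-u - 4)·(1/2)·e^(u/2) = (-(1/2)u - 3)·e^(u/2). Since e^(u/2) > 0, the only critical point is u = -6.
R''(-6) has the same sign as -1/2 < 0, so this is a local maximum.
R(-6) = (2)·e^(-3) ≈ 0.0996.

0.0996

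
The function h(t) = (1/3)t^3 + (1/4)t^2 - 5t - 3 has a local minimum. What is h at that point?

h'(t) = t^2 + (1/2)t - 5 = 0 at t = -5/2, 2.
h''(t) = 2t + 1/2. h''(-5/2) = -9/2 < 0 ⇒ local maximum; h''(2) = 9/2 > 0 ⇒ local minimum.
So the local minimum value is h(2) = -28/3.

-28/3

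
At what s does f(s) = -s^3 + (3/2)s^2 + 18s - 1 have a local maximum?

3

f'(s) = -3s^2 + 3s + 18 = 0 at s = -2, 3.
Second-derivative test with f''(s) = -6s + 3: f''(-2) = 15 > 0 ⇒ local minimum; f''(3) = -15 < 0 ⇒ local maximum.
So the local maximum value is f(3) = 79/2.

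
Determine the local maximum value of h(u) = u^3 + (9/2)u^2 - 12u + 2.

h'(u) = 3u^2 + 9u - 12. Setting h'(u) = 0 gives u ∈ {-4, 1}.
h''(u) = 6u + 9. h''(-4) = -15 < 0 ⇒ local maximum; h''(1) = 15 > 0 ⇒ local minimum.
So the local maximum value is h(-4) = 58.

58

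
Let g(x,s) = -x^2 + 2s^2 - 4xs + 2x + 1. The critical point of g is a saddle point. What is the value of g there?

4/3

∂g/∂x = -2x - 4s + 2 = 0 and ∂g/∂s = -4x + 4s = 0, so (x, s) = (1/3, 1/3).
The Hessian has g_{xx} = -2, g_{ss} = 4, g_{xs} = -4, giving D = -24 < 0, so the point is a saddle point.
g(1/3, 1/3) = 4/3.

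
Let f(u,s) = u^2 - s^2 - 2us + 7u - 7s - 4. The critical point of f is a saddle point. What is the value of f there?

-65/4

∂f/∂u = 2u - 2s + 7 = 0 and ∂f/∂s = -2u - 2s - 7 = 0, so (u, s) = (-7/2, 0).
The Hessian has f_{uu} = 2, f_{ss} = -2, f_{us} = -2, giving D = -8 < 0, so the point is a saddle point.
f(-7/2, 0) = -65/4.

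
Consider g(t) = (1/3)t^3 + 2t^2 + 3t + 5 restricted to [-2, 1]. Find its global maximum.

Differentiating, g'(t) = t^2 + 4t + 3; whose only zero in [-2, 1] is t = -1.
Candidates: g(-2) = 13/3; g(-1) = 11/3; g(1) = 31/3.
Hence the absolute maximum is 31/3 at t = 1.

31/3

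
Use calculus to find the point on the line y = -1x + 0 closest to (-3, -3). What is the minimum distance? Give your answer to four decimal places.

Minimize D(x)^2 = (x + 3)^2 + (-x + 3)^2.
d/dx[D^2] = 2(x + 3) + 2·(-1)·(-x + 3) = 0 ⇒ x = 0.
Then y = 0 and the distance is √(18) ≈ 4.2426.

4.2426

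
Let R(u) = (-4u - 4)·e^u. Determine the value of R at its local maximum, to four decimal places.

0.5413

By the product rule, R'(u) = (-4u - 8)·e^u. Since e^u > 0, the only critical point is u = -2.
R''(-2) has the same sign as -4 < 0, so this is a local maximum.
R(-2) = (4)·e^(-2) ≈ 0.5413.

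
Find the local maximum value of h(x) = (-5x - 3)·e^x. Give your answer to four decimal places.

1.0095

By the product rule, h'(x) = (-5x - 8)·e^x. Since e^x > 0, the only critical point is x = -8/5.
h''(-8/5) has the same sign as -5 < 0, so this is a local maximum.
h(-8/5) = (5)·e^(-8/5) ≈ 1.0095.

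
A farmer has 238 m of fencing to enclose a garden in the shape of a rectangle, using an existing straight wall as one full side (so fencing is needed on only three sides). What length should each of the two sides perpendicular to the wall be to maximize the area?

119/2

Let the sides perpendicular to the wall have length x and the parallel side y, so 2x + y = 238 and the area is A = xy = x(238 − 2x).
A'(x) = 238 − 4x = 0 gives x = 119/2, and A''(x) = −4 < 0 confirms a maximum.
Then y = 238 − 2·119/2 = 119 and A = 14161/2.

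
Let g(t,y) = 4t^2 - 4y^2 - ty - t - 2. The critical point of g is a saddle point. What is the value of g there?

∂g/∂t = 8t - y - 1 = 0 and ∂g/∂y = -t - 8y = 0, so (t, y) = (8/65, -1/65).
The Hessian has g_{tt} = 8, g_{yy} = -8, g_{ty} = -1, giving D = -65 < 0, so the point is a saddle point.
g(8/65, -1/65) = -134/65.

-134/65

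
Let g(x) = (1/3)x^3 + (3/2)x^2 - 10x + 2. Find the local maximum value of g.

g'(x) = x^2 + 3x - 10. Setting g'(x) = 0 gives x ∈ {-5, 2}.
Second-derivative test with g''(x) = 2x + 3: g''(-5) = -7 < 0 ⇒ local maximum; g''(2) = 7 > 0 ⇒ local minimum.
So the local maximum value is g(-5) = 287/6.

287/6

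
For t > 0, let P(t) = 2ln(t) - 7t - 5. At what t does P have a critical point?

P'(t) = 2/t − 7 = 0 gives t = 2/7.
P''(t) = -2/t², which is negative for t > 0, so this is a local maximum.
P(2/7) = 2·ln(2/7) - 2 - 5 ≈ -9.5055.

2/7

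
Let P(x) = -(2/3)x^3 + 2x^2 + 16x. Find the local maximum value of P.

160/3

P'(x) = -2x^2 + 4x + 16 = 0 at x = -2, 4.
P''(x) = -4x + 4. P''(-2) = 12 > 0 ⇒ local minimum; P''(4) = -12 < 0 ⇒ local maximum.
The local maximum is P(4) = 160/3.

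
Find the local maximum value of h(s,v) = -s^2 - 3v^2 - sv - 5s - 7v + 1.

100/11

∂h/∂s = -2s - v - 5 = 0 and ∂h/∂v = -s - 6v - 7 = 0, so (s, v) = (-23/11, -9/11).
The Hessian has h_{ss} = -2, h_{vv} = -6, h_{sv} = -1, giving D = 11 > 0 with h_{ss} < 0, so the point is a local maximum.
h(-23/11, -9/11) = 100/11.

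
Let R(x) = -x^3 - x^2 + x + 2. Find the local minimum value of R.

1

R'(x) = -3x^2 - 2x + 1. Setting R'(x) = 0 gives x ∈ {-1, 1/3}.
Since R''(x) = -6x - 2, we get R''(-1) = 4 > 0 ⇒ local minimum; R''(1/3) = -4 < 0 ⇒ local maximum.
So the local minimum value is R(-1) = 1.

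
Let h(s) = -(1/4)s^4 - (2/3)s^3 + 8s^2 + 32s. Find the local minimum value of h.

Critical points: h'(s) = -s^3 - 2s^2 + 16s + 32 vanishes at s = -4, -2, 4.
h''(s) = -3s^2 - 4s + 16. h''(-4) = -16 < 0 ⇒ local maximum; h''(-2) = 12 > 0 ⇒ local minimum; h''(4) = -48 < 0 ⇒ local maximum.
So the local minimum value is h(-2) = -92/3.

-92/3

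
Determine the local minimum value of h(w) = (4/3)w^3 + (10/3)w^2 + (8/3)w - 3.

h'(w) = 4w^2 + (20/3)w + 8/3. Setting h'(w) = 0 gives w ∈ {-1, -2/3}.
Since h''(w) = 8w + 20/3, we get h''(-1) = -4/3 < 0 ⇒ local maximum; h''(-2/3) = 4/3 > 0 ⇒ local minimum.
Thus h has its local minimum at w = -2/3, with value -299/81.

-299/81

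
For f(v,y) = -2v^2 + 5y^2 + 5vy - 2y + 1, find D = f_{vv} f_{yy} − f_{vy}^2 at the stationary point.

∂f/∂v = -4v + 5y = 0 and ∂f/∂y = 5v + 10y - 2 = 0, so (v, y) = (2/13, 8/65).
The Hessian has f_{vv} = -4, f_{yy} = 10, f_{vy} = 5, giving D = -65 < 0, so the point is a saddle point.
D = (-4)·(10) − (5)^2 = -65.

-65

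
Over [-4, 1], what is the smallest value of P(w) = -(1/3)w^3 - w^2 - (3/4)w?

-25/12

P'(w) = -w^2 - 2w - 3/4, which vanishes at w = -3/2 and w = -1/2.
Compare values at every candidate in [-4, 1]: P(-4) = 25/3,  P(-3/2) = 0,  P(-1/2) = 1/6,  P(1) = -25/12.
Hence the absolute minimum is -25/12 at w = 1.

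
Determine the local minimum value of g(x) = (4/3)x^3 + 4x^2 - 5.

-5

g'(x) = 4x^2 + 8x. Setting g'(x) = 0 gives x ∈ {-2, 0}.
g''(x) = 8x + 8. g''(-2) = -8 < 0 ⇒ local maximum; g''(0) = 8 > 0 ⇒ local minimum.
The local minimum is g(0) = -5.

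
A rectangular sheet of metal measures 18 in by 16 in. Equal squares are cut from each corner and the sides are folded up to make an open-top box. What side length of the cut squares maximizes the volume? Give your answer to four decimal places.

2.8187

With cut size x, the volume is V(x) = x(18 − 2x)(16 − 2x) for 0 < x < 8.
V'(x) = 12x^2 − 136x + 288. Setting V'(x) = 0 gives x ≈ 2.8187 (the root in (0, 8)).
V''(x) = 24x − 136 is negative there, so this is the maximum; V ≈ 361.0999.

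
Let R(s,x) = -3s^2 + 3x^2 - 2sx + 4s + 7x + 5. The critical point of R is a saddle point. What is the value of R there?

∂R/∂s = -6s - 2x + 4 = 0 and ∂R/∂x = -2s + 6x + 7 = 0, so (s, x) = (19/20, -17/20).
The Hessian has R_{ss} = -6, R_{xx} = 6, R_{sx} = -2, giving D = -40 < 0, so the point is a saddle point.
R(19/20, -17/20) = 157/40.

157/40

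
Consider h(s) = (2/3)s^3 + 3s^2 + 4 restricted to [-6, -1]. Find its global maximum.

h'(s) = 2s^2 + 6s, whose only zero in [-6, -1] is s = -3.
Compare values at every candidate in [-6, -1]: h(-6) = -32, h(-3) = 13, h(-1) = 19/3.
Hence the absolute maximum is 13 at s = -3.

13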